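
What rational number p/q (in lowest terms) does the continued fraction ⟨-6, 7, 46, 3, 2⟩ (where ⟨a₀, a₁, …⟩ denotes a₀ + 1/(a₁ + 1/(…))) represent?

a_0 = -6: -6/1
a_1 = 7: -41/7
a_2 = 46: -1892/323
a_3 = 3: -5717/976
a_4 = 2: -13326/2275

-13326/2275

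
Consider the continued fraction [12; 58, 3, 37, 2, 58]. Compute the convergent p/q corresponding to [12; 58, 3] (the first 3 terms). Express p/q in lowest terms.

Start with 3.
58 + 1/(3/1) = 58 + 1/3 = 175/3
12 + 1/(175/3) = 12 + 3/175 = 2103/175

2103/175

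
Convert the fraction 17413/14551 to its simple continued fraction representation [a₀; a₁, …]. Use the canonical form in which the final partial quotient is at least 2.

[1; 5, 11, 1, 7, 30]

17413 ÷ 14551 → quotient 1, remainder 2862
14551 ÷ 2862 → quotient 5, remainder 241
2862 ÷ 241 → quotient 11, remainder 211
241 ÷ 211 → quotient 1, remainder 30
211 ÷ 30 → quotient 7, remainder 1
30 ÷ 1 → quotient 30, remainder 0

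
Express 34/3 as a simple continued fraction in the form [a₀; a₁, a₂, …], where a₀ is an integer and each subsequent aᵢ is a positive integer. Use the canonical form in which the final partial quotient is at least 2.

[11; 3]

34 = 11·3 + 1, so a_0 = 11
3 = 3·1 + 0, so a_1 = 3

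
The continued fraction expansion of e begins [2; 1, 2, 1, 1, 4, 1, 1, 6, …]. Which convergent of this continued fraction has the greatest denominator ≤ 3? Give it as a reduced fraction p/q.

8/3

List convergents until the denominator exceeds the bound:
a_0 = 2: 2/1  (≤ bound)
a_1 = 1: 3/1  (≤ bound)
a_2 = 2: 8/3  (≤ bound)
a_3 = 1: 11/4  (> 3, stop)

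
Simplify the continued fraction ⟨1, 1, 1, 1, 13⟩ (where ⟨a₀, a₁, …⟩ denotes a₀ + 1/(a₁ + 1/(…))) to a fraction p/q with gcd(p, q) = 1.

68/41

a_0 = 1: 1/1
a_1 = 1: 2/1
a_2 = 1: 3/2
a_3 = 1: 5/3
a_4 = 13: 68/41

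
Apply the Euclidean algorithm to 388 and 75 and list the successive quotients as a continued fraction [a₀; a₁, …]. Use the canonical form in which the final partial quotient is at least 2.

Run the Euclidean algorithm, recording each quotient:
388 ÷ 75 → quotient 5, remainder 13
75 ÷ 13 → quotient 5, remainder 10
13 ÷ 10 → quotient 1, remainder 3
10 ÷ 3 → quotient 3, remainder 1
3 ÷ 1 → quotient 3, remainder 0

[5; 5, 1, 3, 3]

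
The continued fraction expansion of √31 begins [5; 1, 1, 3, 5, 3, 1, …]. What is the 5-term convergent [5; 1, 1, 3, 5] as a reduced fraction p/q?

a_0 = 5: 5/1
a_1 = 1: 6/1
a_2 = 1: 11/2
a_3 = 3: 39/7
a_4 = 5: 206/37

206/37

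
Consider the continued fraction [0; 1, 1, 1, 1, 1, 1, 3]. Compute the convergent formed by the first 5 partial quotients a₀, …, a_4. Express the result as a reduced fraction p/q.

a_0 = 0: 0/1
a_1 = 1: 1/1
a_2 = 1: 1/2
a_3 = 1: 2/3
a_4 = 1: 3/5

3/5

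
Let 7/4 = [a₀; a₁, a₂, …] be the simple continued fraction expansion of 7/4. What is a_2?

Apply division with remainder until the remainder is 0:
7 = 1·4 + 3, so a_0 = 1
4 = 1·3 + 1, so a_1 = 1
3 = 3·1 + 0, so a_2 = 3

3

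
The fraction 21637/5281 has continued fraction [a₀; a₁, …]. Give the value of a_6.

21637 = 4·5281 + 513, so a_0 = 4
5281 = 10·513 + 151, so a_1 = 10
513 = 3·151 + 60, so a_2 = 3
151 = 2·60 + 31, so a_3 = 2
60 = 1·31 + 29, so a_4 = 1
31 = 1·29 + 2, so a_5 = 1
29 = 14·2 + 1, so a_6 = 14

14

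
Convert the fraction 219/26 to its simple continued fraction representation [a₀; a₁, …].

[8; 2, 2, 1, 3]

219 = 8·26 + 11, so a_0 = 8
26 = 2·11 + 4, so a_1 = 2
11 = 2·4 + 3, so a_2 = 2
4 = 1·3 + 1, so a_3 = 1
3 = 3·1 + 0, so a_4 = 3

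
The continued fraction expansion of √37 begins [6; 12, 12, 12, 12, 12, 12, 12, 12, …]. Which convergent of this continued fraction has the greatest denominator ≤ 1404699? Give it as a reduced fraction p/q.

a_0 = 6: 6/1  (≤ bound)
a_1 = 12: 73/12  (≤ bound)
a_2 = 12: 882/145  (≤ bound)
a_3 = 12: 10657/1752  (≤ bound)
a_4 = 12: 128766/21169  (≤ bound)
a_5 = 12: 1555849/255780  (≤ bound)
a_6 = 12: 18798954/3090529  (> 1404699, stop)

1555849/255780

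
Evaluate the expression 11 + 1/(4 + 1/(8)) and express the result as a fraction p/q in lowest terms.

a_0 = 11: 11/1
a_1 = 4: 45/4
a_2 = 8: 371/33

371/33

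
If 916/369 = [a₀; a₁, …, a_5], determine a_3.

1

916 = 2·369 + 178, so a_0 = 2
369 = 2·178 + 13, so a_1 = 2
178 = 13·13 + 9, so a_2 = 13
13 = 1·9 + 4, so a_3 = 1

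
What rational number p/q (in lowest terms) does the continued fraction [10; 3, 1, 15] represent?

646/63

Start with 15.
1 + 1/(15/1) = 1 + 1/15 = 16/15
3 + 1/(16/15) = 3 + 15/16 = 63/16
10 + 1/(63/16) = 10 + 16/63 = 646/63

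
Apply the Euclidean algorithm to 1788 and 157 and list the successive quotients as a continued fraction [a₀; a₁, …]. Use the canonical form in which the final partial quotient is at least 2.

1788 = 11·157 + 61, so a_0 = 11
157 = 2·61 + 35, so a_1 = 2
61 = 1·35 + 26, so a_2 = 1
35 = 1·26 + 9, so a_3 = 1
26 = 2·9 + 8, so a_4 = 2
9 = 1·8 + 1, so a_5 = 1
8 = 8·1 + 0, so a_6 = 8

[11; 2, 1, 1, 2, 1, 8]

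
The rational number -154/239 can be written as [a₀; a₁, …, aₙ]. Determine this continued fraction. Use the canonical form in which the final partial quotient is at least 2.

[-1; 2, 1, 4, 3, 5]

Run the Euclidean algorithm, recording each quotient:
-154 ÷ 239 → quotient -1, remainder 85
239 ÷ 85 → quotient 2, remainder 69
85 ÷ 69 → quotient 1, remainder 16
69 ÷ 16 → quotient 4, remainder 5
16 ÷ 5 → quotient 3, remainder 1
5 ÷ 1 → quotient 5, remainder 0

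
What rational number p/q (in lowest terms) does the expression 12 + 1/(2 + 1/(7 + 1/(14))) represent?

Start with 14.
7 + 1/(14/1) = 7 + 1/14 = 99/14
2 + 1/(99/14) = 2 + 14/99 = 212/99
12 + 1/(212/99) = 12 + 99/212 = 2643/212

2643/212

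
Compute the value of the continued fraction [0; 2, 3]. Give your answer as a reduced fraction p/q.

Build up convergents one term at a time:
a_0 = 0: 0/1
a_1 = 2: 1/2
a_2 = 3: 3/7

3/7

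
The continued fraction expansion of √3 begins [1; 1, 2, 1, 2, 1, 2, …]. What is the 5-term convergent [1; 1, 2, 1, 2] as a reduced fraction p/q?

Start with 2.
1 + 1/(2/1) = 1 + 1/2 = 3/2
2 + 1/(3/2) = 2 + 2/3 = 8/3
1 + 1/(8/3) = 1 + 3/8 = 11/8
1 + 1/(11/8) = 1 + 8/11 = 19/11

19/11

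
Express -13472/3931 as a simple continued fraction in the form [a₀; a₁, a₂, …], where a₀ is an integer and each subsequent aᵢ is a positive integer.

[-4; 1, 1, 2, 1, 13, 3, 13]

Run the Euclidean algorithm, recording each quotient:
-13472 ÷ 3931 → quotient -4, remainder 2252
3931 ÷ 2252 → quotient 1, remainder 1679
2252 ÷ 1679 → quotient 1, remainder 573
1679 ÷ 573 → quotient 2, remainder 533
573 ÷ 533 → quotient 1, remainder 40
533 ÷ 40 → quotient 13, remainder 13
40 ÷ 13 → quotient 3, remainder 1
13 ÷ 1 → quotient 13, remainder 0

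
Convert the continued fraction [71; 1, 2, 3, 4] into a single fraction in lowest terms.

a_0 = 71: 71/1
a_1 = 1: 72/1
a_2 = 2: 215/3
a_3 = 3: 717/10
a_4 = 4: 3083/43

3083/43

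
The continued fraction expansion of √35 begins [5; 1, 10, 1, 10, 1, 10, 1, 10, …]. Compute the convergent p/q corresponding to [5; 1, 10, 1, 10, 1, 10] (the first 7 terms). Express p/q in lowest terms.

Starting at the tail and folding back:
Start with 10.
1 + 1/(10/1) = 1 + 1/10 = 11/10
10 + 1/(11/10) = 10 + 10/11 = 120/11
1 + 1/(120/11) = 1 + 11/120 = 131/120
10 + 1/(131/120) = 10 + 120/131 = 1430/131
1 + 1/(1430/131) = 1 + 131/1430 = 1561/1430
5 + 1/(1561/1430) = 5 + 1430/1561 = 9235/1561

9235/1561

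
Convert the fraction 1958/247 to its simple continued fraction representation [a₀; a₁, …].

[7; 1, 12, 1, 2, 1, 1, 2]

1958 ÷ 247 → quotient 7, remainder 229
247 ÷ 229 → quotient 1, remainder 18
229 ÷ 18 → quotient 12, remainder 13
18 ÷ 13 → quotient 1, remainder 5
13 ÷ 5 → quotient 2, remainder 3
5 ÷ 3 → quotient 1, remainder 2
3 ÷ 2 → quotient 1, remainder 1
2 ÷ 1 → quotient 2, remainder 0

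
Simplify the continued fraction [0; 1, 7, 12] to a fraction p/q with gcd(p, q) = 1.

85/97

Build up convergents one term at a time:
a_0 = 0: 0/1
a_1 = 1: 1/1
a_2 = 7: 7/8
a_3 = 12: 85/97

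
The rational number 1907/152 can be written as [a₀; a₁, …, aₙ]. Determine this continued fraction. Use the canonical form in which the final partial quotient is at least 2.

[12; 1, 1, 4, 1, 13]

1907 ÷ 152 → quotient 12, remainder 83
152 ÷ 83 → quotient 1, remainder 69
83 ÷ 69 → quotient 1, remainder 14
69 ÷ 14 → quotient 4, remainder 13
14 ÷ 13 → quotient 1, remainder 1
13 ÷ 1 → quotient 13, remainder 0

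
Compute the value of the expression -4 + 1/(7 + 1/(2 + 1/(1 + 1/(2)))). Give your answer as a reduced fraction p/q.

Start with 2.
1 + 1/(2/1) = 1 + 1/2 = 3/2
2 + 1/(3/2) = 2 + 2/3 = 8/3
7 + 1/(8/3) = 7 + 3/8 = 59/8
-4 + 1/(59/8) = -4 + 8/59 = -228/59

-228/59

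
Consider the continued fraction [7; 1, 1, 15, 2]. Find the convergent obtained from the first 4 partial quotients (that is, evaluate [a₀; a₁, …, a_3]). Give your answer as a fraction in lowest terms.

Starting at the tail and folding back:
Start with 15.
1 + 1/(15/1) = 1 + 1/15 = 16/15
1 + 1/(16/15) = 1 + 15/16 = 31/16
7 + 1/(31/16) = 7 + 16/31 = 233/31

233/31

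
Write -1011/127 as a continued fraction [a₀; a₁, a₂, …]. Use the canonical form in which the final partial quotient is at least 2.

-1011 ÷ 127 → quotient -8, remainder 5
127 ÷ 5 → quotient 25, remainder 2
5 ÷ 2 → quotient 2, remainder 1
2 ÷ 1 → quotient 2, remainder 0

[-8; 25, 2, 2]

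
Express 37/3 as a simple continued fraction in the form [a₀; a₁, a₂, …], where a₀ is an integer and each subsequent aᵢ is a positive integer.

37 ÷ 3 → quotient 12, remainder 1
3 ÷ 1 → quotient 3, remainder 0

[12; 3]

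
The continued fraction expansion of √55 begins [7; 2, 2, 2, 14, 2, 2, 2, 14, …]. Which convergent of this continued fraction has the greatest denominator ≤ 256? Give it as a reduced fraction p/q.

List convergents until the denominator exceeds the bound:
a_0 = 7: 7/1  (≤ bound)
a_1 = 2: 15/2  (≤ bound)
a_2 = 2: 37/5  (≤ bound)
a_3 = 2: 89/12  (≤ bound)
a_4 = 14: 1283/173  (≤ bound)
a_5 = 2: 2655/358  (> 256, stop)

1283/173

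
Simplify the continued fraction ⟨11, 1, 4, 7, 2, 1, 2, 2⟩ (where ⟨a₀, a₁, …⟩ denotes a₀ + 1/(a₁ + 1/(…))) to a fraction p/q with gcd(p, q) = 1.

8488/719

Compute successive convergents:
a_0 = 11: 11/1
a_1 = 1: 12/1
a_2 = 4: 59/5
a_3 = 7: 425/36
a_4 = 2: 909/77
a_5 = 1: 1334/113
a_6 = 2: 3577/303
a_7 = 2: 8488/719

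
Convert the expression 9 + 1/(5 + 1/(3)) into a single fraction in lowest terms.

Collapse the nested fraction from the inside out:
Start with 3.
5 + 1/(3/1) = 5 + 1/3 = 16/3
9 + 1/(16/3) = 9 + 3/16 = 147/16

147/16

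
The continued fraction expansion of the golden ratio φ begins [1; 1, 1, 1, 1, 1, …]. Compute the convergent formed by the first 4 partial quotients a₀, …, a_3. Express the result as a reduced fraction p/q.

Start with 1.
1 + 1/(1/1) = 1 + 1/1 = 2/1
1 + 1/(2/1) = 1 + 1/2 = 3/2
1 + 1/(3/2) = 1 + 2/3 = 5/3

5/3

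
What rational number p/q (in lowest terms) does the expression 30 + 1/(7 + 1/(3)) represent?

Build up convergents one term at a time:
a_0 = 30: 30/1
a_1 = 7: 211/7
a_2 = 3: 663/22

663/22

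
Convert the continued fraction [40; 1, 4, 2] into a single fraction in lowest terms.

a_0 = 40: 40/1
a_1 = 1: 41/1
a_2 = 4: 204/5
a_3 = 2: 449/11

449/11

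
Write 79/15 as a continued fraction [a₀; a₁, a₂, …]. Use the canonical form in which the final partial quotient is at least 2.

Run the Euclidean algorithm, recording each quotient:
79 = 5·15 + 4, so a_0 = 5
15 = 3·4 + 3, so a_1 = 3
4 = 1·3 + 1, so a_2 = 1
3 = 3·1 + 0, so a_3 = 3

[5; 3, 1, 3]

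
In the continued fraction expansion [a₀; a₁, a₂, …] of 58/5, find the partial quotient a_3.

2

⌊58/5⌋ = 11, remainder 3
⌊5/3⌋ = 1, remainder 2
⌊3/2⌋ = 1, remainder 1
⌊2/1⌋ = 2, remainder 0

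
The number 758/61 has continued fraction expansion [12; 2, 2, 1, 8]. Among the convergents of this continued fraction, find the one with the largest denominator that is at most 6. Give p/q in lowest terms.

a_0 = 12: 12/1  (≤ bound)
a_1 = 2: 25/2  (≤ bound)
a_2 = 2: 62/5  (≤ bound)
a_3 = 1: 87/7  (> 6, stop)

62/5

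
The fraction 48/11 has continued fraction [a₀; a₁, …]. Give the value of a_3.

⌊48/11⌋ = 4, remainder 4
⌊11/4⌋ = 2, remainder 3
⌊4/3⌋ = 1, remainder 1
⌊3/1⌋ = 3, remainder 0

3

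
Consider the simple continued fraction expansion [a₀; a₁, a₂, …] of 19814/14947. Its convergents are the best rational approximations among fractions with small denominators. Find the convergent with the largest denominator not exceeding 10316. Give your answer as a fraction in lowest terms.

859/648

a_0 = 1: 1/1  (≤ bound)
a_1 = 3: 4/3  (≤ bound)
a_2 = 14: 57/43  (≤ bound)
a_3 = 15: 859/648  (≤ bound)
a_4 = 23: 19814/14947  (> 10316, stop)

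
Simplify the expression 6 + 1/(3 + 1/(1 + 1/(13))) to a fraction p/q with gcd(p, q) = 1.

Build up convergents one term at a time:
a_0 = 6: 6/1
a_1 = 3: 19/3
a_2 = 1: 25/4
a_3 = 13: 344/55

344/55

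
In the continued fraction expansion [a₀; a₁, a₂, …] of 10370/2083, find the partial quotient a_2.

45

10370 ÷ 2083 → quotient 4, remainder 2038
2083 ÷ 2038 → quotient 1, remainder 45
2038 ÷ 45 → quotient 45, remainder 13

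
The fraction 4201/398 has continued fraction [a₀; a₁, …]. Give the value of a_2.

4201 = 10·398 + 221, so a_0 = 10
398 = 1·221 + 177, so a_1 = 1
221 = 1·177 + 44, so a_2 = 1

1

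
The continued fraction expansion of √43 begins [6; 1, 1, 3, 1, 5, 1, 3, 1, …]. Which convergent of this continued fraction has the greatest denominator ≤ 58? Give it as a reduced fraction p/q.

341/52

List convergents until the denominator exceeds the bound:
a_0 = 6: 6/1  (≤ bound)
a_1 = 1: 7/1  (≤ bound)
a_2 = 1: 13/2  (≤ bound)
a_3 = 3: 46/7  (≤ bound)
a_4 = 1: 59/9  (≤ bound)
a_5 = 5: 341/52  (≤ bound)
a_6 = 1: 400/61  (> 58, stop)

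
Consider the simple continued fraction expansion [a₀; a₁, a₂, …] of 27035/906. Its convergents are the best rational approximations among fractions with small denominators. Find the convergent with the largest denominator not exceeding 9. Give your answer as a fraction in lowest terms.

List convergents until the denominator exceeds the bound:
a_0 = 29: 29/1  (≤ bound)
a_1 = 1: 30/1  (≤ bound)
a_2 = 5: 179/6  (≤ bound)
a_3 = 4: 746/25  (> 9, stop)

179/6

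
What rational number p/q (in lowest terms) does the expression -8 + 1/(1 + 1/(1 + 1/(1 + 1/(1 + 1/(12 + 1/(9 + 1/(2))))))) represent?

-8928/1207

a_0 = -8: -8/1
a_1 = 1: -7/1
a_2 = 1: -15/2
a_3 = 1: -22/3
a_4 = 1: -37/5
a_5 = 12: -466/63
a_6 = 9: -4231/572
a_7 = 2: -8928/1207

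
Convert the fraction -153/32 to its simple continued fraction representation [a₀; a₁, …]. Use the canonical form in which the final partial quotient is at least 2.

⌊-153/32⌋ = -5, remainder 7
⌊32/7⌋ = 4, remainder 4
⌊7/4⌋ = 1, remainder 3
⌊4/3⌋ = 1, remainder 1
⌊3/1⌋ = 3, remainder 0

[-5; 4, 1, 1, 3]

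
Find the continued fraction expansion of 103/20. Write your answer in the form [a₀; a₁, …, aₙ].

[5; 6, 1, 2]

Repeatedly divide and take the remainder:
103 = 5·20 + 3, so a_0 = 5
20 = 6·3 + 2, so a_1 = 6
3 = 1·2 + 1, so a_2 = 1
2 = 2·1 + 0, so a_3 = 2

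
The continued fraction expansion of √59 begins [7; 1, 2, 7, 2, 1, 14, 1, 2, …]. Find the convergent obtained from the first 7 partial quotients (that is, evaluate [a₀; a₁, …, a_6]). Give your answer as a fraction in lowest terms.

7781/1013

a_0 = 7: 7/1
a_1 = 1: 8/1
a_2 = 2: 23/3
a_3 = 7: 169/22
a_4 = 2: 361/47
a_5 = 1: 530/69
a_6 = 14: 7781/1013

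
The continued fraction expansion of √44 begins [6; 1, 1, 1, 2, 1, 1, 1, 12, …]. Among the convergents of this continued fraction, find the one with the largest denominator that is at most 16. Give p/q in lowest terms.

a_0 = 6: 6/1  (≤ bound)
a_1 = 1: 7/1  (≤ bound)
a_2 = 1: 13/2  (≤ bound)
a_3 = 1: 20/3  (≤ bound)
a_4 = 2: 53/8  (≤ bound)
a_5 = 1: 73/11  (≤ bound)
a_6 = 1: 126/19  (> 16, stop)

73/11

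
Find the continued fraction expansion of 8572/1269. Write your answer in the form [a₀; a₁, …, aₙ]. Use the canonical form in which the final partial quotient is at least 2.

Apply division with remainder until the remainder is 0:
⌊8572/1269⌋ = 6, remainder 958
⌊1269/958⌋ = 1, remainder 311
⌊958/311⌋ = 3, remainder 25
⌊311/25⌋ = 12, remainder 11
⌊25/11⌋ = 2, remainder 3
⌊11/3⌋ = 3, remainder 2
⌊3/2⌋ = 1, remainder 1
⌊2/1⌋ = 2, remainder 0

[6; 1, 3, 12, 2, 3, 1, 2]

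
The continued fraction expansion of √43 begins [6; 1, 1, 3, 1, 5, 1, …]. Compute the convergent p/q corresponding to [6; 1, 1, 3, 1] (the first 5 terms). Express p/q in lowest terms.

59/9

Start with 1.
3 + 1/(1/1) = 3 + 1/1 = 4/1
1 + 1/(4/1) = 1 + 1/4 = 5/4
1 + 1/(5/4) = 1 + 4/5 = 9/5
6 + 1/(9/5) = 6 + 5/9 = 59/9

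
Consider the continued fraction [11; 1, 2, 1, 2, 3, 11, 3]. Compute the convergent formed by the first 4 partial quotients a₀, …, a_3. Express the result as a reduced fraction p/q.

Work from the innermost term outward:
Start with 1.
2 + 1/(1/1) = 2 + 1/1 = 3/1
1 + 1/(3/1) = 1 + 1/3 = 4/3
11 + 1/(4/3) = 11 + 3/4 = 47/4

47/4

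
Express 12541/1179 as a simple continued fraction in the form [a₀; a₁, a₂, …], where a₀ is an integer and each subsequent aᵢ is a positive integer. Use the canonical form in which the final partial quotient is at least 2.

[10; 1, 1, 1, 3, 13, 8]

12541 ÷ 1179 → quotient 10, remainder 751
1179 ÷ 751 → quotient 1, remainder 428
751 ÷ 428 → quotient 1, remainder 323
428 ÷ 323 → quotient 1, remainder 105
323 ÷ 105 → quotient 3, remainder 8
105 ÷ 8 → quotient 13, remainder 1
8 ÷ 1 → quotient 8, remainder 0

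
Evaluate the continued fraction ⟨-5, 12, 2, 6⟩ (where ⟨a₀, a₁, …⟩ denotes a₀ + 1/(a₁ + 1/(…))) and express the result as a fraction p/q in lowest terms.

Use the convergent recurrence hₖ = aₖ·hₖ₋₁ + hₖ₋₂ (and likewise for the denominators kₖ):
a_0 = -5: -5/1
a_1 = 12: -59/12
a_2 = 2: -123/25
a_3 = 6: -797/162

-797/162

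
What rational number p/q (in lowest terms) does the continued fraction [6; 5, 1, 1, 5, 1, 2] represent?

Starting at the tail and folding back:
Start with 2.
1 + 1/(2/1) = 1 + 1/2 = 3/2
5 + 1/(3/2) = 5 + 2/3 = 17/3
1 + 1/(17/3) = 1 + 3/17 = 20/17
1 + 1/(20/17) = 1 + 17/20 = 37/20
5 + 1/(37/20) = 5 + 20/37 = 205/37
6 + 1/(205/37) = 6 + 37/205 = 1267/205

1267/205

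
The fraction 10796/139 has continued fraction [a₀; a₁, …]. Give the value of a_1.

1

10796 ÷ 139 → quotient 77, remainder 93
139 ÷ 93 → quotient 1, remainder 46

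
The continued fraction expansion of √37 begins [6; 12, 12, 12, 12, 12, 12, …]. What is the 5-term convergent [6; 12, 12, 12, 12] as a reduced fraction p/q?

128766/21169

Collapse the nested fraction from the inside out:
Start with 12.
12 + 1/(12/1) = 12 + 1/12 = 145/12
12 + 1/(145/12) = 12 + 12/145 = 1752/145
12 + 1/(1752/145) = 12 + 145/1752 = 21169/1752
6 + 1/(21169/1752) = 6 + 1752/21169 = 128766/21169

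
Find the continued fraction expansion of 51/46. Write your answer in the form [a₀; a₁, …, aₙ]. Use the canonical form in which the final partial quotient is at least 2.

[1; 9, 5]

51 = 1·46 + 5, so a_0 = 1
46 = 9·5 + 1, so a_1 = 9
5 = 5·1 + 0, so a_2 = 5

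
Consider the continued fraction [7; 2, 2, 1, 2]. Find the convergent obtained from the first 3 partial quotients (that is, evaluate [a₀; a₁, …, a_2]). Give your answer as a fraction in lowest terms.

37/5

Use the convergent recurrence hₖ = aₖ·hₖ₋₁ + hₖ₋₂ (and likewise for the denominators kₖ):
a_0 = 7: 7/1
a_1 = 2: 15/2
a_2 = 2: 37/5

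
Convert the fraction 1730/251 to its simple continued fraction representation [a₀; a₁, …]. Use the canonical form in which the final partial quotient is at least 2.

⌊1730/251⌋ = 6, remainder 224
⌊251/224⌋ = 1, remainder 27
⌊224/27⌋ = 8, remainder 8
⌊27/8⌋ = 3, remainder 3
⌊8/3⌋ = 2, remainder 2
⌊3/2⌋ = 1, remainder 1
⌊2/1⌋ = 2, remainder 0

[6; 1, 8, 3, 2, 1, 2]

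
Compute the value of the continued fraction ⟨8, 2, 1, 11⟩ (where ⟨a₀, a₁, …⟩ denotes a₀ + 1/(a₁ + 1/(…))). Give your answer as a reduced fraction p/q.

292/35

Start with 11.
1 + 1/(11/1) = 1 + 1/11 = 12/11
2 + 1/(12/11) = 2 + 11/12 = 35/12
8 + 1/(35/12) = 8 + 12/35 = 292/35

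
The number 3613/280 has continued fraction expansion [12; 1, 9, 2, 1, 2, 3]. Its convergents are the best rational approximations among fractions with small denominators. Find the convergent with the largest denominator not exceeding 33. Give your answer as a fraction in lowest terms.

400/31

a_0 = 12: 12/1  (≤ bound)
a_1 = 1: 13/1  (≤ bound)
a_2 = 9: 129/10  (≤ bound)
a_3 = 2: 271/21  (≤ bound)
a_4 = 1: 400/31  (≤ bound)
a_5 = 2: 1071/83  (> 33, stop)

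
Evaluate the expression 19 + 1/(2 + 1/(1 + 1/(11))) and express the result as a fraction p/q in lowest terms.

a_0 = 19: 19/1
a_1 = 2: 39/2
a_2 = 1: 58/3
a_3 = 11: 677/35

677/35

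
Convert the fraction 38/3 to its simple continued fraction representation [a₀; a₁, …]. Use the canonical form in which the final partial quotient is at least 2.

38 ÷ 3 → quotient 12, remainder 2
3 ÷ 2 → quotient 1, remainder 1
2 ÷ 1 → quotient 2, remainder 0

[12; 1, 2]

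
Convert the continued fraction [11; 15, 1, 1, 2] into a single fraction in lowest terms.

Collapse the nested fraction from the inside out:
Start with 2.
1 + 1/(2/1) = 1 + 1/2 = 3/2
1 + 1/(3/2) = 1 + 2/3 = 5/3
15 + 1/(5/3) = 15 + 3/5 = 78/5
11 + 1/(78/5) = 11 + 5/78 = 863/78

863/78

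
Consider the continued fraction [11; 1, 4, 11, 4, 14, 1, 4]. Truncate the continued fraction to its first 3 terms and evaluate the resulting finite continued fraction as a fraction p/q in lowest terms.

a_0 = 11: 11/1
a_1 = 1: 12/1
a_2 = 4: 59/5

59/5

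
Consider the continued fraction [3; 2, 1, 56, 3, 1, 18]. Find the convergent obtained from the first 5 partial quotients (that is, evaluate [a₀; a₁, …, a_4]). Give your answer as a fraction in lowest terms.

Compute successive convergents:
a_0 = 3: 3/1
a_1 = 2: 7/2
a_2 = 1: 10/3
a_3 = 56: 567/170
a_4 = 3: 1711/513

1711/513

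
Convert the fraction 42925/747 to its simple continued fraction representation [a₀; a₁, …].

⌊42925/747⌋ = 57, remainder 346
⌊747/346⌋ = 2, remainder 55
⌊346/55⌋ = 6, remainder 16
⌊55/16⌋ = 3, remainder 7
⌊16/7⌋ = 2, remainder 2
⌊7/2⌋ = 3, remainder 1
⌊2/1⌋ = 2, remainder 0

[57; 2, 6, 3, 2, 3, 2]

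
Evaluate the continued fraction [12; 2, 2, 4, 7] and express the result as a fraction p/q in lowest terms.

1973/159

Build up convergents one term at a time:
a_0 = 12: 12/1
a_1 = 2: 25/2
a_2 = 2: 62/5
a_3 = 4: 273/22
a_4 = 7: 1973/159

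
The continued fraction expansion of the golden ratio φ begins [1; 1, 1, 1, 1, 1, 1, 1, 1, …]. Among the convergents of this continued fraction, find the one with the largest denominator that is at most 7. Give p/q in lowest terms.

8/5

a_0 = 1: 1/1  (≤ bound)
a_1 = 1: 2/1  (≤ bound)
a_2 = 1: 3/2  (≤ bound)
a_3 = 1: 5/3  (≤ bound)
a_4 = 1: 8/5  (≤ bound)
a_5 = 1: 13/8  (> 7, stop)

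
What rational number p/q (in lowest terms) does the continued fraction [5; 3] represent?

16/3

a_0 = 5: 5/1
a_1 = 3: 16/3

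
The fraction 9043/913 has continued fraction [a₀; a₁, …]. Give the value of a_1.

9043 ÷ 913 → quotient 9, remainder 826
913 ÷ 826 → quotient 1, remainder 87

1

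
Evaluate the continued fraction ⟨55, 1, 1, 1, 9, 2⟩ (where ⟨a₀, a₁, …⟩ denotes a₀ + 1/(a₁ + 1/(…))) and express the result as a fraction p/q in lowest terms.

Work from the innermost term outward:
Start with 2.
9 + 1/(2/1) = 9 + 1/2 = 19/2
1 + 1/(19/2) = 1 + 2/19 = 21/19
1 + 1/(21/19) = 1 + 19/21 = 40/21
1 + 1/(40/21) = 1 + 21/40 = 61/40
55 + 1/(61/40) = 55 + 40/61 = 3395/61

3395/61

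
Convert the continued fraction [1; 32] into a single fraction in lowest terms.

33/32

a_0 = 1: 1/1
a_1 = 32: 33/32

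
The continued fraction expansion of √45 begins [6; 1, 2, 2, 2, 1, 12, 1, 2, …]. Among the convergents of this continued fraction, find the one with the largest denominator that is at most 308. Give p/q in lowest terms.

2046/305

List convergents until the denominator exceeds the bound:
a_0 = 6: 6/1  (≤ bound)
a_1 = 1: 7/1  (≤ bound)
a_2 = 2: 20/3  (≤ bound)
a_3 = 2: 47/7  (≤ bound)
a_4 = 2: 114/17  (≤ bound)
a_5 = 1: 161/24  (≤ bound)
a_6 = 12: 2046/305  (≤ bound)
a_7 = 1: 2207/329  (> 308, stop)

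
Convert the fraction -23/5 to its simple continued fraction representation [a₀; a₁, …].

-23 ÷ 5 → quotient -5, remainder 2
5 ÷ 2 → quotient 2, remainder 1
2 ÷ 1 → quotient 2, remainder 0

[-5; 2, 2]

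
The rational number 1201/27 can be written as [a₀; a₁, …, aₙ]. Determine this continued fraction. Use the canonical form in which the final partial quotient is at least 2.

1201 ÷ 27 → quotient 44, remainder 13
27 ÷ 13 → quotient 2, remainder 1
13 ÷ 1 → quotient 13, remainder 0

[44; 2, 13]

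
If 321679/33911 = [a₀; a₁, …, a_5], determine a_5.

Run the Euclidean algorithm, recording each quotient:
⌊321679/33911⌋ = 9, remainder 16480
⌊33911/16480⌋ = 2, remainder 951
⌊16480/951⌋ = 17, remainder 313
⌊951/313⌋ = 3, remainder 12
⌊313/12⌋ = 26, remainder 1
⌊12/1⌋ = 12, remainder 0

12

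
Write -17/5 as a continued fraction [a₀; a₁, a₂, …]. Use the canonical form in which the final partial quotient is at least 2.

[-4; 1, 1, 2]

-17 = -4·5 + 3, so a_0 = -4
5 = 1·3 + 2, so a_1 = 1
3 = 1·2 + 1, so a_2 = 1
2 = 2·1 + 0, so a_3 = 2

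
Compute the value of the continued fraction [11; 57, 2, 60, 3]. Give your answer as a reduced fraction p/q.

Compute successive convergents:
a_0 = 11: 11/1
a_1 = 57: 628/57
a_2 = 2: 1267/115
a_3 = 60: 76648/6957
a_4 = 3: 231211/20986

231211/20986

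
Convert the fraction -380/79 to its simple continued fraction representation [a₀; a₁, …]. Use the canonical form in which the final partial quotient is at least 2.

Apply division with remainder until the remainder is 0:
⌊-380/79⌋ = -5, remainder 15
⌊79/15⌋ = 5, remainder 4
⌊15/4⌋ = 3, remainder 3
⌊4/3⌋ = 1, remainder 1
⌊3/1⌋ = 3, remainder 0

[-5; 5, 3, 1, 3]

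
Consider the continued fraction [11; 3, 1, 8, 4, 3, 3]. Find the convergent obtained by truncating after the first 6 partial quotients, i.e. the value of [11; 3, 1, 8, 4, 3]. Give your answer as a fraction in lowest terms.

5257/467

a_0 = 11: 11/1
a_1 = 3: 34/3
a_2 = 1: 45/4
a_3 = 8: 394/35
a_4 = 4: 1621/144
a_5 = 3: 5257/467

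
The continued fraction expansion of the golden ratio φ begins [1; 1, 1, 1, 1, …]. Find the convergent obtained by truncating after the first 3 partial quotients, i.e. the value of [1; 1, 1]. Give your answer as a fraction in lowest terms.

a_0 = 1: 1/1
a_1 = 1: 2/1
a_2 = 1: 3/2

3/2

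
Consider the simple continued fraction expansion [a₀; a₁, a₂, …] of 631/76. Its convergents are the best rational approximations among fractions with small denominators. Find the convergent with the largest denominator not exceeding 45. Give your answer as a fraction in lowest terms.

274/33

a_0 = 8: 8/1  (≤ bound)
a_1 = 3: 25/3  (≤ bound)
a_2 = 3: 83/10  (≤ bound)
a_3 = 3: 274/33  (≤ bound)
a_4 = 2: 631/76  (> 45, stop)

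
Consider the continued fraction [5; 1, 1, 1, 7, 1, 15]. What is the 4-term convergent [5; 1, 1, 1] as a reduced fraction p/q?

17/3

Starting at the tail and folding back:
Start with 1.
1 + 1/(1/1) = 1 + 1/1 = 2/1
1 + 1/(2/1) = 1 + 1/2 = 3/2
5 + 1/(3/2) = 5 + 2/3 = 17/3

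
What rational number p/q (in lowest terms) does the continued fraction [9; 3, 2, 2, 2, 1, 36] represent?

Collapse the nested fraction from the inside out:
Start with 36.
1 + 1/(36/1) = 1 + 1/36 = 37/36
2 + 1/(37/36) = 2 + 36/37 = 110/37
2 + 1/(110/37) = 2 + 37/110 = 257/110
2 + 1/(257/110) = 2 + 110/257 = 624/257
3 + 1/(624/257) = 3 + 257/624 = 2129/624
9 + 1/(2129/624) = 9 + 624/2129 = 19785/2129

19785/2129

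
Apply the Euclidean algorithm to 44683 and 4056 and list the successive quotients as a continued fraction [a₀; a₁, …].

[11; 60, 1, 1, 6, 5]

Repeatedly divide and take the remainder:
44683 ÷ 4056 → quotient 11, remainder 67
4056 ÷ 67 → quotient 60, remainder 36
67 ÷ 36 → quotient 1, remainder 31
36 ÷ 31 → quotient 1, remainder 5
31 ÷ 5 → quotient 6, remainder 1
5 ÷ 1 → quotient 5, remainder 0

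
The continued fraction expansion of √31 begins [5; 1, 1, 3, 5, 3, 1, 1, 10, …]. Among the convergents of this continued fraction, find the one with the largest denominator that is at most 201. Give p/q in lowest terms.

863/155

a_0 = 5: 5/1  (≤ bound)
a_1 = 1: 6/1  (≤ bound)
a_2 = 1: 11/2  (≤ bound)
a_3 = 3: 39/7  (≤ bound)
a_4 = 5: 206/37  (≤ bound)
a_5 = 3: 657/118  (≤ bound)
a_6 = 1: 863/155  (≤ bound)
a_7 = 1: 1520/273  (> 201, stop)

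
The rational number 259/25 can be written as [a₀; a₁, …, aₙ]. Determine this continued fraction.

259 ÷ 25 → quotient 10, remainder 9
25 ÷ 9 → quotient 2, remainder 7
9 ÷ 7 → quotient 1, remainder 2
7 ÷ 2 → quotient 3, remainder 1
2 ÷ 1 → quotient 2, remainder 0

[10; 2, 1, 3, 2]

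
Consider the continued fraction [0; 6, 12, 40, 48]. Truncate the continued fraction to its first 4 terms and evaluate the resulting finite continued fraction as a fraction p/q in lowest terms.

Start with 40.
12 + 1/(40/1) = 12 + 1/40 = 481/40
6 + 1/(481/40) = 6 + 40/481 = 2926/481
0 + 1/(2926/481) = 0 + 481/2926 = 481/2926

481/2926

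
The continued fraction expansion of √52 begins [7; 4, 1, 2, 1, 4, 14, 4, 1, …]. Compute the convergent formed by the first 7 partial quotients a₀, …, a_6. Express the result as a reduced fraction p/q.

a_0 = 7: 7/1
a_1 = 4: 29/4
a_2 = 1: 36/5
a_3 = 2: 101/14
a_4 = 1: 137/19
a_5 = 4: 649/90
a_6 = 14: 9223/1279

9223/1279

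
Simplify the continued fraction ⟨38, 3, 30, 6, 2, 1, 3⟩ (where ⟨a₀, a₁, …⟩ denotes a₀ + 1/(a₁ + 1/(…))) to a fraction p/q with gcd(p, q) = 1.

Build up convergents one term at a time:
a_0 = 38: 38/1
a_1 = 3: 115/3
a_2 = 30: 3488/91
a_3 = 6: 21043/549
a_4 = 2: 45574/1189
a_5 = 1: 66617/1738
a_6 = 3: 245425/6403

245425/6403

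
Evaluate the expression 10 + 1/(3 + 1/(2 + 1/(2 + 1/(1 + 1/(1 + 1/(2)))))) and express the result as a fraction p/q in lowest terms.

a_0 = 10: 10/1
a_1 = 3: 31/3
a_2 = 2: 72/7
a_3 = 2: 175/17
a_4 = 1: 247/24
a_5 = 1: 422/41
a_6 = 2: 1091/106

1091/106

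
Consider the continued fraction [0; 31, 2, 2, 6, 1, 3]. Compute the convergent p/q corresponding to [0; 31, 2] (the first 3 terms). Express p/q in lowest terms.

2/63

Compute successive convergents:
a_0 = 0: 0/1
a_1 = 31: 1/31
a_2 = 2: 2/63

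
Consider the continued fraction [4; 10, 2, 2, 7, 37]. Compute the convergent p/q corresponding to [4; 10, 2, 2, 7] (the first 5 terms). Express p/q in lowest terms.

1577/385

Collapse the nested fraction from the inside out:
Start with 7.
2 + 1/(7/1) = 2 + 1/7 = 15/7
2 + 1/(15/7) = 2 + 7/15 = 37/15
10 + 1/(37/15) = 10 + 15/37 = 385/37
4 + 1/(385/37) = 4 + 37/385 = 1577/385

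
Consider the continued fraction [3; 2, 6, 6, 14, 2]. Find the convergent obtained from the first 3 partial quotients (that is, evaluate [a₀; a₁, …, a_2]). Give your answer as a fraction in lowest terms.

45/13

a_0 = 3: 3/1
a_1 = 2: 7/2
a_2 = 6: 45/13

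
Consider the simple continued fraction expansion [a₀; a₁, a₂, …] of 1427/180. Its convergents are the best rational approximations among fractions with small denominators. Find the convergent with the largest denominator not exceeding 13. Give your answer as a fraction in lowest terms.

a_0 = 7: 7/1  (≤ bound)
a_1 = 1: 8/1  (≤ bound)
a_2 = 12: 103/13  (≤ bound)
a_3 = 1: 111/14  (> 13, stop)

103/13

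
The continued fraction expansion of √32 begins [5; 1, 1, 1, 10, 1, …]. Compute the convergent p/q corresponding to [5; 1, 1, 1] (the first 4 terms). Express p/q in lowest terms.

Collapse the nested fraction from the inside out:
Start with 1.
1 + 1/(1/1) = 1 + 1/1 = 2/1
1 + 1/(2/1) = 1 + 1/2 = 3/2
5 + 1/(3/2) = 5 + 2/3 = 17/3

17/3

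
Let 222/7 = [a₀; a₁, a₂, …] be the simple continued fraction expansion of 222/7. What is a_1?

1

Apply division with remainder until the remainder is 0:
222 = 31·7 + 5, so a_0 = 31
7 = 1·5 + 2, so a_1 = 1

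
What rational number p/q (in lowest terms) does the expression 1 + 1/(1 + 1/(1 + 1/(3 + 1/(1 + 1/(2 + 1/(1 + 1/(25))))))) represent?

1364/875

a_0 = 1: 1/1
a_1 = 1: 2/1
a_2 = 1: 3/2
a_3 = 3: 11/7
a_4 = 1: 14/9
a_5 = 2: 39/25
a_6 = 1: 53/34
a_7 = 25: 1364/875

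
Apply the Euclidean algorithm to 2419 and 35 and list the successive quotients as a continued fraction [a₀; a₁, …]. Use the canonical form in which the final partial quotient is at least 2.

[69; 8, 1, 3]

Apply division with remainder until the remainder is 0:
⌊2419/35⌋ = 69, remainder 4
⌊35/4⌋ = 8, remainder 3
⌊4/3⌋ = 1, remainder 1
⌊3/1⌋ = 3, remainder 0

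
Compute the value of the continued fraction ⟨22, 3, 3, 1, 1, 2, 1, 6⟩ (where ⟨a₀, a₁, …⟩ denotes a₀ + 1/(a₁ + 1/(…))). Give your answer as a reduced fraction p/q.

a_0 = 22: 22/1
a_1 = 3: 67/3
a_2 = 3: 223/10
a_3 = 1: 290/13
a_4 = 1: 513/23
a_5 = 2: 1316/59
a_6 = 1: 1829/82
a_7 = 6: 12290/551

12290/551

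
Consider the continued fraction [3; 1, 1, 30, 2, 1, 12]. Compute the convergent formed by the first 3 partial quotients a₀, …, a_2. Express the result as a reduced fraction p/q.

7/2

a_0 = 3: 3/1
a_1 = 1: 4/1
a_2 = 1: 7/2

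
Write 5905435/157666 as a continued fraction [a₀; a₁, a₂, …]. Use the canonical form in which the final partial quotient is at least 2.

Apply division with remainder until the remainder is 0:
5905435 ÷ 157666 → quotient 37, remainder 71793
157666 ÷ 71793 → quotient 2, remainder 14080
71793 ÷ 14080 → quotient 5, remainder 1393
14080 ÷ 1393 → quotient 10, remainder 150
1393 ÷ 150 → quotient 9, remainder 43
150 ÷ 43 → quotient 3, remainder 21
43 ÷ 21 → quotient 2, remainder 1
21 ÷ 1 → quotient 21, remainder 0

[37; 2, 5, 10, 9, 3, 2, 21]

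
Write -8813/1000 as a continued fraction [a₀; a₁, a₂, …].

-8813 ÷ 1000 → quotient -9, remainder 187
1000 ÷ 187 → quotient 5, remainder 65
187 ÷ 65 → quotient 2, remainder 57
65 ÷ 57 → quotient 1, remainder 8
57 ÷ 8 → quotient 7, remainder 1
8 ÷ 1 → quotient 8, remainder 0

[-9; 5, 2, 1, 7, 8]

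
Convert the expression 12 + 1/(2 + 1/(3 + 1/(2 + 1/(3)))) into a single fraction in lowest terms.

a_0 = 12: 12/1
a_1 = 2: 25/2
a_2 = 3: 87/7
a_3 = 2: 199/16
a_4 = 3: 684/55

684/55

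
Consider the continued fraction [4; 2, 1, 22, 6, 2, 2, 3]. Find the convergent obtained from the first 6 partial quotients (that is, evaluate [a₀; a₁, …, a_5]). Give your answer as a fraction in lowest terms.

Start with 2.
6 + 1/(2/1) = 6 + 1/2 = 13/2
22 + 1/(13/2) = 22 + 2/13 = 288/13
1 + 1/(288/13) = 1 + 13/288 = 301/288
2 + 1/(301/288) = 2 + 288/301 = 890/301
4 + 1/(890/301) = 4 + 301/890 = 3861/890

3861/890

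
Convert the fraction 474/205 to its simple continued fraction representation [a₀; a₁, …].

[2; 3, 4, 1, 12]

Apply division with remainder until the remainder is 0:
474 = 2·205 + 64, so a_0 = 2
205 = 3·64 + 13, so a_1 = 3
64 = 4·13 + 12, so a_2 = 4
13 = 1·12 + 1, so a_3 = 1
12 = 12·1 + 0, so a_4 = 12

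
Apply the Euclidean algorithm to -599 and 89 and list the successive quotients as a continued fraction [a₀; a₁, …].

[-7; 3, 1, 2, 2, 3]

-599 ÷ 89 → quotient -7, remainder 24
89 ÷ 24 → quotient 3, remainder 17
24 ÷ 17 → quotient 1, remainder 7
17 ÷ 7 → quotient 2, remainder 3
7 ÷ 3 → quotient 2, remainder 1
3 ÷ 1 → quotient 3, remainder 0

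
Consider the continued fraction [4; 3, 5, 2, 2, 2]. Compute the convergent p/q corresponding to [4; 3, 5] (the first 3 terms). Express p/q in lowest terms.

69/16

Start with 5.
3 + 1/(5/1) = 3 + 1/5 = 16/5
4 + 1/(16/5) = 4 + 5/16 = 69/16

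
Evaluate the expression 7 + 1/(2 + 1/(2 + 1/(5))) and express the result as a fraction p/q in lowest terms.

200/27

Starting at the tail and folding back:
Start with 5.
2 + 1/(5/1) = 2 + 1/5 = 11/5
2 + 1/(11/5) = 2 + 5/11 = 27/11
7 + 1/(27/11) = 7 + 11/27 = 200/27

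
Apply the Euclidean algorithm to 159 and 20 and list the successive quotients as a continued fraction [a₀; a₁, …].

159 = 7·20 + 19, so a_0 = 7
20 = 1·19 + 1, so a_1 = 1
19 = 19·1 + 0, so a_2 = 19

[7; 1, 19]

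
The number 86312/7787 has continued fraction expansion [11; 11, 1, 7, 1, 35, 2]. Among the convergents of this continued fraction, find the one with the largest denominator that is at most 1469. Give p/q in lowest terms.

a_0 = 11: 11/1  (≤ bound)
a_1 = 11: 122/11  (≤ bound)
a_2 = 1: 133/12  (≤ bound)
a_3 = 7: 1053/95  (≤ bound)
a_4 = 1: 1186/107  (≤ bound)
a_5 = 35: 42563/3840  (> 1469, stop)

1186/107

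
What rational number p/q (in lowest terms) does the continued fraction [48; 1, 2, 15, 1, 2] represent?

Start with 2.
1 + 1/(2/1) = 1 + 1/2 = 3/2
15 + 1/(3/2) = 15 + 2/3 = 47/3
2 + 1/(47/3) = 2 + 3/47 = 97/47
1 + 1/(97/47) = 1 + 47/97 = 144/97
48 + 1/(144/97) = 48 + 97/144 = 7009/144

7009/144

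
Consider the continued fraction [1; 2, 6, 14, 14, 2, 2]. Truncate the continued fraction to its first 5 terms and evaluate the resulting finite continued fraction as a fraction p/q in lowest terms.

3785/2589

Start with 14.
14 + 1/(14/1) = 14 + 1/14 = 197/14
6 + 1/(197/14) = 6 + 14/197 = 1196/197
2 + 1/(1196/197) = 2 + 197/1196 = 2589/1196
1 + 1/(2589/1196) = 1 + 1196/2589 = 3785/2589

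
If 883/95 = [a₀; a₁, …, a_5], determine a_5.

883 = 9·95 + 28, so a_0 = 9
95 = 3·28 + 11, so a_1 = 3
28 = 2·11 + 6, so a_2 = 2
11 = 1·6 + 5, so a_3 = 1
6 = 1·5 + 1, so a_4 = 1
5 = 5·1 + 0, so a_5 = 5

5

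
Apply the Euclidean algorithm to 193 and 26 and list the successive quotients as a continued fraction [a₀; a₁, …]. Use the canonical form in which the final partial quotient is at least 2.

⌊193/26⌋ = 7, remainder 11
⌊26/11⌋ = 2, remainder 4
⌊11/4⌋ = 2, remainder 3
⌊4/3⌋ = 1, remainder 1
⌊3/1⌋ = 3, remainder 0

[7; 2, 2, 1, 3]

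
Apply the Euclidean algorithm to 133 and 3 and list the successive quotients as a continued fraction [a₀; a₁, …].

133 ÷ 3 → quotient 44, remainder 1
3 ÷ 1 → quotient 3, remainder 0

[44; 3]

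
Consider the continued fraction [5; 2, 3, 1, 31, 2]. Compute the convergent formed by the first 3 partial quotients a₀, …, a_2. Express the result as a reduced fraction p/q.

38/7

Starting at the tail and folding back:
Start with 3.
2 + 1/(3/1) = 2 + 1/3 = 7/3
5 + 1/(7/3) = 5 + 3/7 = 38/7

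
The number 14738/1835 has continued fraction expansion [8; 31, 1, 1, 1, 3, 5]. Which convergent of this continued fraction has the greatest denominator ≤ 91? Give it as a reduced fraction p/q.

506/63

List convergents until the denominator exceeds the bound:
a_0 = 8: 8/1  (≤ bound)
a_1 = 31: 249/31  (≤ bound)
a_2 = 1: 257/32  (≤ bound)
a_3 = 1: 506/63  (≤ bound)
a_4 = 1: 763/95  (> 91, stop)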